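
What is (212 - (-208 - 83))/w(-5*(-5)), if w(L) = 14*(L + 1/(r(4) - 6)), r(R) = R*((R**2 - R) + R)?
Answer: 14587/10157 ≈ 1.4362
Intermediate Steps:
r(R) = R**3 (r(R) = R*R**2 = R**3)
w(L) = 7/29 + 14*L (w(L) = 14*(L + 1/(4**3 - 6)) = 14*(L + 1/(64 - 6)) = 14*(L + 1/58) = 14*(1/58 + L) = 7/29 + 14*L)
(212 - (-208 - 83))/w(-5*(-5)) = (212 - (-208 - 83))/(7/29 + 14*(-5*(-5))) = (212 - 1*(-291))/(7/29 + 14*25) = (212 + 291)/(7/29 + 350) = 503/(10157/29) = 503*(29/10157) = 14587/10157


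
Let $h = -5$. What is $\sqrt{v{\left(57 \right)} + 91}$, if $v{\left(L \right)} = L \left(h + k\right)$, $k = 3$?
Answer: $i \sqrt{23} \approx 4.7958 i$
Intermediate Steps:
$v{\left(L \right)} = - 2 L$ ($v{\left(L \right)} = L \left(-5 + 3\right) = L \left(-2\right) = - 2 L$)
$\sqrt{v{\left(57 \right)} + 91} = \sqrt{\left(-2\right) 57 + 91} = \sqrt{-114 + 91} = \sqrt{-23} = i \sqrt{23}$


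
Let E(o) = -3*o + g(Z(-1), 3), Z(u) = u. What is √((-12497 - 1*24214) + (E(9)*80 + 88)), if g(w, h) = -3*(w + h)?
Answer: I*√39263 ≈ 198.15*I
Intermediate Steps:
g(w, h) = -3*h - 3*w (g(w, h) = -3*(h + w) = -3*h - 3*w)
E(o) = -6 - 3*o (E(o) = -3*o + (-3*3 - 3*(-1)) = -3*o + (-9 + 3) = -3*o - 6 = -6 - 3*o)
√((-12497 - 1*24214) + (E(9)*80 + 88)) = √((-12497 - 1*24214) + ((-6 - 3*9)*80 + 88)) = √((-12497 - 24214) + ((-6 - 27)*80 + 88)) = √(-36711 + (-33*80 + 88)) = √(-36711 + (-2640 + 88)) = √(-36711 - 2552) = √(-39263) = I*√39263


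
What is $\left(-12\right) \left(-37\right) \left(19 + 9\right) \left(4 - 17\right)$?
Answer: $-161616$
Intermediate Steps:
$\left(-12\right) \left(-37\right) \left(19 + 9\right) \left(4 - 17\right) = 444 \cdot 28 \left(-13\right) = 444 \left(-364\right) = -161616$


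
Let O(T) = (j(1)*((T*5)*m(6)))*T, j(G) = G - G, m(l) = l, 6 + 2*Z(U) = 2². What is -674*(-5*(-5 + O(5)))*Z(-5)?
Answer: 16850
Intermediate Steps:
Z(U) = -1 (Z(U) = -3 + (½)*2² = -3 + (½)*4 = -3 + 2 = -1)
j(G) = 0
O(T) = 0 (O(T) = (0*((T*5)*6))*T = (0*((5*T)*6))*T = (0*(30*T))*T = 0*T = 0)
-674*(-5*(-5 + O(5)))*Z(-5) = -674*(-5*(-5 + 0))*(-1) = -674*(-5*(-5))*(-1) = -16850*(-1) = -674*(-25) = 16850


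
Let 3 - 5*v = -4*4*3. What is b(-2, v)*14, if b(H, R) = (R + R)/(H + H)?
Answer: -357/5 ≈ -71.400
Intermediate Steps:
v = 51/5 (v = ⅗ - (-4*4)*3/5 = ⅗ - (-16)*3/5 = ⅗ - ⅕*(-48) = ⅗ + 48/5 = 51/5 ≈ 10.200)
b(H, R) = R/H (b(H, R) = (2*R)/((2*H)) = (2*R)*(1/(2*H)) = R/H)
b(-2, v)*14 = ((51/5)/(-2))*14 = ((51/5)*(-½))*14 = -51/10*14 = -357/5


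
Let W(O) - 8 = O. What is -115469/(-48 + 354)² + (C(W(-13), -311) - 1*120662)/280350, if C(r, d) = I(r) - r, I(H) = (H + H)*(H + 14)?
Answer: -2426555569/1458380700 ≈ -1.6639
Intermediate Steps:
W(O) = 8 + O
I(H) = 2*H*(14 + H) (I(H) = (2*H)*(14 + H) = 2*H*(14 + H))
C(r, d) = -r + 2*r*(14 + r) (C(r, d) = 2*r*(14 + r) - r = -r + 2*r*(14 + r))
-115469/(-48 + 354)² + (C(W(-13), -311) - 1*120662)/280350 = -115469/(-48 + 354)² + ((8 - 13)*(27 + 2*(8 - 13)) - 1*120662)/280350 = -115469/(306²) + (-5*(27 + 2*(-5)) - 120662)*(1/280350) = -115469/93636 + (-5*(27 - 10) - 120662)*(1/280350) = -115469*1/93636 + (-5*17 - 120662)*(1/280350) = -115469/93636 + (-85 - 120662)*(1/280350) = -115469/93636 - 120747*1/280350 = -115469/93636 - 40249/93450 = -2426555569/1458380700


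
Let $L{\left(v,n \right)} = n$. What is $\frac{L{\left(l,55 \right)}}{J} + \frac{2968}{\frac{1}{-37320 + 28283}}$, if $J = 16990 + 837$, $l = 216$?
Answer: $- \frac{478152513777}{17827} \approx -2.6822 \cdot 10^{7}$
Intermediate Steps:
$J = 17827$
$\frac{L{\left(l,55 \right)}}{J} + \frac{2968}{\frac{1}{-37320 + 28283}} = \frac{55}{17827} + \frac{2968}{\frac{1}{-37320 + 28283}} = 55 \cdot \frac{1}{17827} + \frac{2968}{\frac{1}{-9037}} = \frac{55}{17827} + \frac{2968}{- \frac{1}{9037}} = \frac{55}{17827} + 2968 \left(-9037\right) = \frac{55}{17827} - 26821816 = - \frac{478152513777}{17827}$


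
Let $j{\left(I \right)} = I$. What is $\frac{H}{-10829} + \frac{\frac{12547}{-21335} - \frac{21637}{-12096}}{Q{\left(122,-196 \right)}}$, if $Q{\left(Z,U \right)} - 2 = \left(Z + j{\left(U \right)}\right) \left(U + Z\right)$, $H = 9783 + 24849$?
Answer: $- \frac{31645644628699}{9895881663360} \approx -3.1979$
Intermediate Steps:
$H = 34632$
$Q{\left(Z,U \right)} = 2 + \left(U + Z\right)^{2}$ ($Q{\left(Z,U \right)} = 2 + \left(Z + U\right) \left(U + Z\right) = 2 + \left(U + Z\right) \left(U + Z\right) = 2 + \left(U + Z\right)^{2}$)
$\frac{H}{-10829} + \frac{\frac{12547}{-21335} - \frac{21637}{-12096}}{Q{\left(122,-196 \right)}} = \frac{34632}{-10829} + \frac{\frac{12547}{-21335} - \frac{21637}{-12096}}{2 + \left(-196\right)^{2} + 122^{2} + 2 \left(-196\right) 122} = 34632 \left(- \frac{1}{10829}\right) + \frac{12547 \left(- \frac{1}{21335}\right) - - \frac{3091}{1728}}{2 + 38416 + 14884 - 47824} = - \frac{2664}{833} + \frac{- \frac{12547}{21335} + \frac{3091}{1728}}{5478} = - \frac{2664}{833} + \frac{44265269}{36866880} \cdot \frac{1}{5478} = - \frac{2664}{833} + \frac{44265269}{201956768640} = - \frac{31645644628699}{9895881663360}$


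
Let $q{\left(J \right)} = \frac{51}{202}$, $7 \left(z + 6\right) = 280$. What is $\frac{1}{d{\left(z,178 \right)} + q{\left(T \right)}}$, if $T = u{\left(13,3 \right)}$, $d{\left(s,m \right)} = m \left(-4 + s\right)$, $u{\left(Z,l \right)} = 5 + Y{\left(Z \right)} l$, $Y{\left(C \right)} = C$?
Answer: $\frac{202}{1078731} \approx 0.00018726$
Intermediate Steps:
$z = 34$ ($z = -6 + \frac{1}{7} \cdot 280 = -6 + 40 = 34$)
$u{\left(Z,l \right)} = 5 + Z l$
$T = 44$ ($T = 5 + 13 \cdot 3 = 5 + 39 = 44$)
$q{\left(J \right)} = \frac{51}{202}$ ($q{\left(J \right)} = 51 \cdot \frac{1}{202} = \frac{51}{202}$)
$\frac{1}{d{\left(z,178 \right)} + q{\left(T \right)}} = \frac{1}{178 \left(-4 + 34\right) + \frac{51}{202}} = \frac{1}{178 \cdot 30 + \frac{51}{202}} = \frac{1}{5340 + \frac{51}{202}} = \frac{1}{\frac{1078731}{202}} = \frac{202}{1078731}$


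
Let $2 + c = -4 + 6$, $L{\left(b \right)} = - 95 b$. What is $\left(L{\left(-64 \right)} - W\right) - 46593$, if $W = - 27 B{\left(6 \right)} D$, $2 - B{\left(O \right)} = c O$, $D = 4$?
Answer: $-40297$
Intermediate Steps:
$c = 0$ ($c = -2 + \left(-4 + 6\right) = -2 + 2 = 0$)
$B{\left(O \right)} = 2$ ($B{\left(O \right)} = 2 - 0 O = 2 - 0 = 2 + 0 = 2$)
$W = -216$ ($W = \left(-27\right) 2 \cdot 4 = \left(-54\right) 4 = -216$)
$\left(L{\left(-64 \right)} - W\right) - 46593 = \left(\left(-95\right) \left(-64\right) - -216\right) - 46593 = \left(6080 + 216\right) - 46593 = 6296 - 46593 = -40297$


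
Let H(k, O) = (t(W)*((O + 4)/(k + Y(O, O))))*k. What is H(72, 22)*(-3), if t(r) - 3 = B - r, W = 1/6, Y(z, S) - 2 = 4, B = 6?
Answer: -636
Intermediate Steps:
Y(z, S) = 6 (Y(z, S) = 2 + 4 = 6)
W = 1/6 ≈ 0.16667
t(r) = 9 - r (t(r) = 3 + (6 - r) = 9 - r)
H(k, O) = 53*k*(4 + O)/(6*(6 + k)) (H(k, O) = ((9 - 1*1/6)*((O + 4)/(k + 6)))*k = ((9 - 1/6)*((4 + O)/(6 + k)))*k = (53*((4 + O)/(6 + k))/6)*k = (53*(4 + O)/(6*(6 + k)))*k = 53*k*(4 + O)/(6*(6 + k)))
H(72, 22)*(-3) = ((53/6)*72*(4 + 22)/(6 + 72))*(-3) = ((53/6)*72*26/78)*(-3) = ((53/6)*72*(1/78)*26)*(-3) = 212*(-3) = -636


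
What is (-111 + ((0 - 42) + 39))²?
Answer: 12996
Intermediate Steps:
(-111 + ((0 - 42) + 39))² = (-111 + (-42 + 39))² = (-111 - 3)² = (-114)² = 12996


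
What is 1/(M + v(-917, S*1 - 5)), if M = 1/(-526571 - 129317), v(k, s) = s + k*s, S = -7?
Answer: 655888/7209520895 ≈ 9.0975e-5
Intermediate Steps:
M = -1/655888 (M = 1/(-655888) = -1/655888 ≈ -1.5247e-6)
1/(M + v(-917, S*1 - 5)) = 1/(-1/655888 + (-7*1 - 5)*(1 - 917)) = 1/(-1/655888 + (-7 - 5)*(-916)) = 1/(-1/655888 - 12*(-916)) = 1/(-1/655888 + 10992) = 1/(7209520895/655888) = 655888/7209520895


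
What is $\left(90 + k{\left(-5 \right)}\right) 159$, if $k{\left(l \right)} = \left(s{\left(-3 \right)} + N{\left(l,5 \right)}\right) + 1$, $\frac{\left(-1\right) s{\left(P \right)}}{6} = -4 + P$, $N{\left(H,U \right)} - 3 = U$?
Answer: $22419$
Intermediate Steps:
$N{\left(H,U \right)} = 3 + U$
$s{\left(P \right)} = 24 - 6 P$ ($s{\left(P \right)} = - 6 \left(-4 + P\right) = 24 - 6 P$)
$k{\left(l \right)} = 51$ ($k{\left(l \right)} = \left(\left(24 - -18\right) + \left(3 + 5\right)\right) + 1 = \left(\left(24 + 18\right) + 8\right) + 1 = \left(42 + 8\right) + 1 = 50 + 1 = 51$)
$\left(90 + k{\left(-5 \right)}\right) 159 = \left(90 + 51\right) 159 = 141 \cdot 159 = 22419$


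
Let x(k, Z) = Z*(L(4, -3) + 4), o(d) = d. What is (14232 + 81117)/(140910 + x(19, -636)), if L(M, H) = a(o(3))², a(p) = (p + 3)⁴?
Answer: -31783/356032470 ≈ -8.9270e-5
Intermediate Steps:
a(p) = (3 + p)⁴
L(M, H) = 1679616 (L(M, H) = ((3 + 3)⁴)² = (6⁴)² = 1296² = 1679616)
x(k, Z) = 1679620*Z (x(k, Z) = Z*(1679616 + 4) = Z*1679620 = 1679620*Z)
(14232 + 81117)/(140910 + x(19, -636)) = (14232 + 81117)/(140910 + 1679620*(-636)) = 95349/(140910 - 1068238320) = 95349/(-1068097410) = 95349*(-1/1068097410) = -31783/356032470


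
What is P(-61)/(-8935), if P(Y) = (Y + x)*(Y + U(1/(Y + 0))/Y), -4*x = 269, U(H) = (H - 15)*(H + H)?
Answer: -7103856249/8112300940 ≈ -0.87569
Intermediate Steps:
U(H) = 2*H*(-15 + H) (U(H) = (-15 + H)*(2*H) = 2*H*(-15 + H))
x = -269/4 (x = -¼*269 = -269/4 ≈ -67.250)
P(Y) = (-269/4 + Y)*(Y + 2*(-15 + 1/Y)/Y²) (P(Y) = (Y - 269/4)*(Y + (2*(-15 + 1/(Y + 0))/(Y + 0))/Y) = (-269/4 + Y)*(Y + (2*(-15 + 1/Y)/Y)/Y) = (-269/4 + Y)*(Y + 2*(-15 + 1/Y)/Y²))
P(-61)/(-8935) = ((¼)*(-538 - 269*(-61)⁴ - 120*(-61)² + 4*(-61)⁵ + 8078*(-61))/(-61)³)/(-8935) = ((¼)*(-1/226981)*(-538 - 269*13845841 - 120*3721 + 4*(-844596301) - 492758))*(-1/8935) = ((¼)*(-1/226981)*(-538 - 3724531229 - 446520 - 3378385204 - 492758))*(-1/8935) = ((¼)*(-1/226981)*(-7103856249))*(-1/8935) = (7103856249/907924)*(-1/8935) = -7103856249/8112300940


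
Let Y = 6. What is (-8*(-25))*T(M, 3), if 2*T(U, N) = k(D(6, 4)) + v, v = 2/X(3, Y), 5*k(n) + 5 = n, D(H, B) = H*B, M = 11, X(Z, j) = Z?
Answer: 1340/3 ≈ 446.67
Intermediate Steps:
D(H, B) = B*H
k(n) = -1 + n/5
v = 2/3 ≈ 0.66667
T(U, N) = 67/30 (T(U, N) = ((-1 + (4*6)/5) + 2/3)/2 = ((-1 + (1/5)*24) + 2/3)/2 = ((-1 + 24/5) + 2/3)/2 = (19/5 + 2/3)/2 = (1/2)*(67/15) = 67/30)
(-8*(-25))*T(M, 3) = -8*(-25)*(67/30) = 200*(67/30) = 1340/3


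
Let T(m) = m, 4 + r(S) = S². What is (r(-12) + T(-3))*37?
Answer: 5069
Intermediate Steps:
r(S) = -4 + S²
(r(-12) + T(-3))*37 = ((-4 + (-12)²) - 3)*37 = ((-4 + 144) - 3)*37 = (140 - 3)*37 = 137*37 = 5069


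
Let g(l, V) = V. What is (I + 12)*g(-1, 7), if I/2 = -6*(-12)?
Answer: 1092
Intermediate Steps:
I = 144 (I = 2*(-6*(-12)) = 2*72 = 144)
(I + 12)*g(-1, 7) = (144 + 12)*7 = 156*7 = 1092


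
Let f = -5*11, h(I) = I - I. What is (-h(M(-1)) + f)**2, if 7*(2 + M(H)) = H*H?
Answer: 3025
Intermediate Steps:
M(H) = -2 + H**2/7 (M(H) = -2 + (H*H)/7 = -2 + H**2/7)
h(I) = 0
f = -55
(-h(M(-1)) + f)**2 = (-1*0 - 55)**2 = (0 - 55)**2 = (-55)**2 = 3025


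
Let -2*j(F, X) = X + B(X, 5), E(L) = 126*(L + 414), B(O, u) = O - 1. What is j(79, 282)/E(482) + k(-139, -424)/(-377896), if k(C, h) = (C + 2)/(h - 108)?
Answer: -505432285/202648997376 ≈ -0.0024941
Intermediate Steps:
B(O, u) = -1 + O
k(C, h) = (2 + C)/(-108 + h)
E(L) = 52164 + 126*L (E(L) = 126*(414 + L) = 52164 + 126*L)
j(F, X) = 1/2 - X (j(F, X) = -(X + (-1 + X))/2 = -(-1 + 2*X)/2 = 1/2 - X)
j(79, 282)/E(482) + k(-139, -424)/(-377896) = (1/2 - 1*282)/(52164 + 126*482) + ((2 - 139)/(-108 - 424))/(-377896) = (1/2 - 282)/(52164 + 60732) + (-137/(-532))*(-1/377896) = -563/2/112896 - 1/532*(-137)*(-1/377896) = -563/2*1/112896 + (137/532)*(-1/377896) = -563/225792 - 137/201040672 = -505432285/202648997376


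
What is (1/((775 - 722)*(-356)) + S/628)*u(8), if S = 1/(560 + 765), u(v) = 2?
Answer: -1918/18514225 ≈ -0.00010360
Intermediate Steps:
S = 1/1325 ≈ 0.00075472
(1/((775 - 722)*(-356)) + S/628)*u(8) = (1/((775 - 722)*(-356)) + (1/1325)/628)*2 = (-1/356/53 + (1/1325)*(1/628))*2 = ((1/53)*(-1/356) + 1/832100)*2 = (-1/18868 + 1/832100)*2 = -959/18514225*2 = -1918/18514225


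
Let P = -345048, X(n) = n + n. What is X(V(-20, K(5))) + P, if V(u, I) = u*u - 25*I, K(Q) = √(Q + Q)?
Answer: -344248 - 50*√10 ≈ -3.4441e+5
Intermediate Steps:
K(Q) = √2*√Q (K(Q) = √(2*Q) = √2*√Q)
V(u, I) = u² - 25*I
X(n) = 2*n
X(V(-20, K(5))) + P = 2*((-20)² - 25*√2*√5) - 345048 = 2*(400 - 25*√10) - 345048 = (800 - 50*√10) - 345048 = -344248 - 50*√10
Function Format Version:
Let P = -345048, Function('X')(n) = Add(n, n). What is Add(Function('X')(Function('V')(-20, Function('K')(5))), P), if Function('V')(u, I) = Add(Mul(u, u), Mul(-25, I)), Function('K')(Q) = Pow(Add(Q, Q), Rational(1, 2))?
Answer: Add(-344248, Mul(-50, Pow(10, Rational(1, 2)))) ≈ -3.4441e+5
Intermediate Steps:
Function('K')(Q) = Mul(Pow(2, Rational(1, 2)), Pow(Q, Rational(1, 2))) (Function('K')(Q) = Pow(Mul(2, Q), Rational(1, 2)) = Mul(Pow(2, Rational(1, 2)), Pow(Q, Rational(1, 2))))
Function('V')(u, I) = Add(Pow(u, 2), Mul(-25, I))
Function('X')(n) = Mul(2, n)
Add(Function('X')(Function('V')(-20, Function('K')(5))), P) = Add(Mul(2, Add(Pow(-20, 2), Mul(-25, Mul(Pow(2, Rational(1, 2)), Pow(5, Rational(1, 2)))))), -345048) = Add(Mul(2, Add(400, Mul(-25, Pow(10, Rational(1, 2))))), -345048) = Add(Add(800, Mul(-50, Pow(10, Rational(1, 2)))), -345048) = Add(-344248, Mul(-50, Pow(10, Rational(1, 2))))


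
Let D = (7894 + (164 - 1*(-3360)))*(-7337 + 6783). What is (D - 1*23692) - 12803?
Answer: -6362067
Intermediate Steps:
D = -6325572 (D = (7894 + (164 + 3360))*(-554) = (7894 + 3524)*(-554) = 11418*(-554) = -6325572)
(D - 1*23692) - 12803 = (-6325572 - 1*23692) - 12803 = (-6325572 - 23692) - 12803 = -6349264 - 12803 = -6362067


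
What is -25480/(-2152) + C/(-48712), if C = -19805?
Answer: 160475265/13103528 ≈ 12.247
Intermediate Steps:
-25480/(-2152) + C/(-48712) = -25480/(-2152) - 19805/(-48712) = -25480*(-1/2152) - 19805*(-1/48712) = 3185/269 + 19805/48712 = 160475265/13103528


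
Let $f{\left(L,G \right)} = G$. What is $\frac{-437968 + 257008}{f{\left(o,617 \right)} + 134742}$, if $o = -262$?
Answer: $- \frac{180960}{135359} \approx -1.3369$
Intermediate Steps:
$\frac{-437968 + 257008}{f{\left(o,617 \right)} + 134742} = \frac{-437968 + 257008}{617 + 134742} = - \frac{180960}{135359}$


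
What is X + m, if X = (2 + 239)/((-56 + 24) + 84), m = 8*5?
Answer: 2321/52 ≈ 44.635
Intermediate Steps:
m = 40
X = 241/52 (X = 241/(-32 + 84) = 241/52 ≈ 4.6346)
X + m = 241/52 + 40 = 2321/52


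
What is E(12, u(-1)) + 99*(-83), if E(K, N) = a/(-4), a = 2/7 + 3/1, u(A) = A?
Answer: -230099/28 ≈ -8217.8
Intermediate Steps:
a = 23/7 (a = 2*(1/7) + 3*1 = 2/7 + 3 = 23/7 ≈ 3.2857)
E(K, N) = -23/28 (E(K, N) = (23/7)/(-4) = (23/7)*(-1/4) = -23/28)
E(12, u(-1)) + 99*(-83) = -23/28 + 99*(-83) = -23/28 - 8217 = -230099/28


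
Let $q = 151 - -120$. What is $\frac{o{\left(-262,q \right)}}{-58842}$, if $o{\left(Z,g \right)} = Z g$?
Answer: $\frac{35501}{29421} \approx 1.2067$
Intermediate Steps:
$q = 271$ ($q = 151 + 120 = 271$)
$\frac{o{\left(-262,q \right)}}{-58842} = \frac{\left(-262\right) 271}{-58842} = \left(-71002\right) \left(- \frac{1}{58842}\right) = \frac{35501}{29421}$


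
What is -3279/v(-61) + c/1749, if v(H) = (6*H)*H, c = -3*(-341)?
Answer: 172773/394426 ≈ 0.43804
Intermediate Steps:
c = 1023
v(H) = 6*H**2
-3279/v(-61) + c/1749 = -3279/(6*(-61)**2) + 1023/1749 = -3279/(6*3721) + 1023*(1/1749) = -3279/22326 + 31/53 = -3279*1/22326 + 31/53 = -1093/7442 + 31/53 = 172773/394426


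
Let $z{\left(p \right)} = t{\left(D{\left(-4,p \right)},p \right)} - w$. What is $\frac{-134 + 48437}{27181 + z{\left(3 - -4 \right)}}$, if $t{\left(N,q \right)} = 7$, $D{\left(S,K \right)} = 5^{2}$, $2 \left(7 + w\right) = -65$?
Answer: $\frac{96606}{54455} \approx 1.7741$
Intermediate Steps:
$w = - \frac{79}{2}$ ($w = -7 + \frac{1}{2} \left(-65\right) = -7 - \frac{65}{2} = - \frac{79}{2} \approx -39.5$)
$D{\left(S,K \right)} = 25$
$z{\left(p \right)} = \frac{93}{2}$ ($z{\left(p \right)} = 7 - - \frac{79}{2} = 7 + \frac{79}{2} = \frac{93}{2}$)
$\frac{-134 + 48437}{27181 + z{\left(3 - -4 \right)}} = \frac{-134 + 48437}{27181 + \frac{93}{2}} = \frac{48303}{\frac{54455}{2}} = 48303 \cdot \frac{2}{54455} = \frac{96606}{54455}$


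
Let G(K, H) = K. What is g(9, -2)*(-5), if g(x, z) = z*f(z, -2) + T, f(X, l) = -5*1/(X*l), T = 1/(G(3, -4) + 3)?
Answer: -40/3 ≈ -13.333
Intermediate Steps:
T = 1/6 (T = 1/(3 + 3) = 1/6 ≈ 0.16667)
f(X, l) = -5/(X*l)
g(x, z) = 8/3 (g(x, z) = z*(-5/(z*(-2))) + 1/6 = z*(-5*(-1/2)/z) + 1/6 = z*(5/(2*z)) + 1/6 = 5/2 + 1/6 = 8/3)
g(9, -2)*(-5) = (8/3)*(-5) = -40/3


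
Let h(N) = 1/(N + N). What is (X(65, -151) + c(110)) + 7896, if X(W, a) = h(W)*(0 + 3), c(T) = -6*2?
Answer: 1024923/130 ≈ 7884.0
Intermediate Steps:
h(N) = 1/(2*N)
c(T) = -12
X(W, a) = 3/(2*W) (X(W, a) = (1/(2*W))*(0 + 3) = (1/(2*W))*3 = 3/(2*W))
(X(65, -151) + c(110)) + 7896 = ((3/2)/65 - 12) + 7896 = ((3/2)*(1/65) - 12) + 7896 = (3/130 - 12) + 7896 = -1557/130 + 7896 = 1024923/130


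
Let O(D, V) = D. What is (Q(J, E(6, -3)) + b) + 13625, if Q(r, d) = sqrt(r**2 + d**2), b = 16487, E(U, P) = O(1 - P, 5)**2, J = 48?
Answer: 30112 + 16*sqrt(10) ≈ 30163.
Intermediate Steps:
E(U, P) = (1 - P)**2
Q(r, d) = sqrt(d**2 + r**2)
(Q(J, E(6, -3)) + b) + 13625 = (sqrt(((-1 - 3)**2)**2 + 48**2) + 16487) + 13625 = (sqrt(((-4)**2)**2 + 2304) + 16487) + 13625 = (sqrt(16**2 + 2304) + 16487) + 13625 = (sqrt(256 + 2304) + 16487) + 13625 = (sqrt(2560) + 16487) + 13625 = (16*sqrt(10) + 16487) + 13625 = (16487 + 16*sqrt(10)) + 13625 = 30112 + 16*sqrt(10)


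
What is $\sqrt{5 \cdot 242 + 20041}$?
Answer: $\sqrt{21251} \approx 145.78$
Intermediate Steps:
$\sqrt{5 \cdot 242 + 20041} = \sqrt{1210 + 20041} = \sqrt{21251}$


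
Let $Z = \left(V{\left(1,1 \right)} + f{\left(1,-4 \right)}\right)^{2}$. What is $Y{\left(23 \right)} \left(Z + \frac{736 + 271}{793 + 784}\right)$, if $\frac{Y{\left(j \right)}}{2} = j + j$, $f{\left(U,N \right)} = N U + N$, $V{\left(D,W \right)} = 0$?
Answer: $\frac{493580}{83} \approx 5946.8$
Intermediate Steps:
$f{\left(U,N \right)} = N + N U$
$Y{\left(j \right)} = 4 j$ ($Y{\left(j \right)} = 2 \left(j + j\right) = 2 \cdot 2 j = 4 j$)
$Z = 64$ ($Z = \left(0 - 4 \left(1 + 1\right)\right)^{2} = \left(0 - 8\right)^{2} = \left(-8\right)^{2} = 64$)
$Y{\left(23 \right)} \left(Z + \frac{736 + 271}{793 + 784}\right) = 4 \cdot 23 \left(64 + \frac{736 + 271}{793 + 784}\right) = 92 \left(64 + \frac{1007}{1577}\right) = 92 \left(64 + 1007 \cdot \frac{1}{1577}\right) = 92 \left(64 + \frac{53}{83}\right) = 92 \cdot \frac{5365}{83} = \frac{493580}{83}$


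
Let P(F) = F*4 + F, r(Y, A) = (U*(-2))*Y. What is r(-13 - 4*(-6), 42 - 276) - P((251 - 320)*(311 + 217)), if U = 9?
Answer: 181962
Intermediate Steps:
r(Y, A) = -18*Y (r(Y, A) = (9*(-2))*Y = -18*Y)
P(F) = 5*F (P(F) = 4*F + F = 5*F)
r(-13 - 4*(-6), 42 - 276) - P((251 - 320)*(311 + 217)) = -18*(-13 - 4*(-6)) - 5*(251 - 320)*(311 + 217) = -18*(-13 + 24) - 5*(-69*528) = -18*11 - 5*(-36432) = -198 - 1*(-182160) = -198 + 182160 = 181962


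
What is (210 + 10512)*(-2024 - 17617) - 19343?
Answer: -210610145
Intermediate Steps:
(210 + 10512)*(-2024 - 17617) - 19343 = 10722*(-19641) - 19343 = -210590802 - 19343 = -210610145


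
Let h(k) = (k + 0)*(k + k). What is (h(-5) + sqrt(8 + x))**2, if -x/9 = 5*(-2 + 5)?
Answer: (50 + I*sqrt(127))**2 ≈ 2373.0 + 1126.9*I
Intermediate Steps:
x = -135 (x = -45*(-2 + 5) = -45*3 = -9*15 = -135)
h(k) = 2*k**2 (h(k) = k*(2*k) = 2*k**2)
(h(-5) + sqrt(8 + x))**2 = (2*(-5)**2 + sqrt(8 - 135))**2 = (2*25 + sqrt(-127))**2 = (50 + I*sqrt(127))**2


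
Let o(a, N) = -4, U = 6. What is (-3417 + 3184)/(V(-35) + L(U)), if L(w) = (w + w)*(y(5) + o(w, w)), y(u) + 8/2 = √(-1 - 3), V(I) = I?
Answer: 30523/17737 + 5592*I/17737 ≈ 1.7209 + 0.31527*I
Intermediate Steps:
y(u) = -4 + 2*I (y(u) = -4 + √(-1 - 3) = -4 + √(-4) = -4 + 2*I)
L(w) = 2*w*(-8 + 2*I) (L(w) = (w + w)*((-4 + 2*I) - 4) = (2*w)*(-8 + 2*I) = 2*w*(-8 + 2*I))
(-3417 + 3184)/(V(-35) + L(U)) = (-3417 + 3184)/(-35 + 4*6*(-4 + I)) = -233/(-35 + (-96 + 24*I)) = -233*(-131 - 24*I)/17737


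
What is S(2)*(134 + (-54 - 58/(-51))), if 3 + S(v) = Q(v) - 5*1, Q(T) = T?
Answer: -8276/17 ≈ -486.82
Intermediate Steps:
S(v) = -8 + v (S(v) = -3 + (v - 5*1) = -3 + (v - 5) = -3 + (-5 + v) = -8 + v)
S(2)*(134 + (-54 - 58/(-51))) = (-8 + 2)*(134 + (-54 - 58/(-51))) = -6*(134 + (-54 - 58*(-1)/51)) = -6*(134 + (-54 - 1*(-58/51))) = -6*(134 + (-54 + 58/51)) = -6*(134 - 2696/51) = -6*4138/51 = -8276/17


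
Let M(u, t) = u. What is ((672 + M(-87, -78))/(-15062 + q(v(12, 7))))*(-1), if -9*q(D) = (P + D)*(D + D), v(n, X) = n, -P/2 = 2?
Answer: 351/9050 ≈ 0.038785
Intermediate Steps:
P = -4 (P = -2*2 = -4)
q(D) = -2*D*(-4 + D)/9 (q(D) = -(-4 + D)*(D + D)/9 = -(-4 + D)*2*D/9 = -2*D*(-4 + D)/9)
((672 + M(-87, -78))/(-15062 + q(v(12, 7))))*(-1) = ((672 - 87)/(-15062 + (2/9)*12*(4 - 1*12)))*(-1) = (585/(-15062 + (2/9)*12*(4 - 12)))*(-1) = (585/(-15062 + (2/9)*12*(-8)))*(-1) = (585/(-15062 - 64/3))*(-1) = (585/(-45250/3))*(-1) = (585*(-3/45250))*(-1) = -351/9050*(-1) = 351/9050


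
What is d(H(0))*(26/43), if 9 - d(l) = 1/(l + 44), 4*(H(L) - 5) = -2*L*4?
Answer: 11440/2107 ≈ 5.4295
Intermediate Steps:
H(L) = 5 - 2*L (H(L) = 5 + (-2*L*4)/4 = 5 + (-8*L)/4 = 5 - 2*L)
d(l) = 9 - 1/(44 + l) (d(l) = 9 - 1/(l + 44) = 9 - 1/(44 + l))
d(H(0))*(26/43) = ((395 + 9*(5 - 2*0))/(44 + (5 - 2*0)))*(26/43) = ((395 + 9*(5 + 0))/(44 + (5 + 0)))*(26*(1/43)) = ((395 + 9*5)/(44 + 5))*(26/43) = ((395 + 45)/49)*(26/43) = ((1/49)*440)*(26/43) = (440/49)*(26/43) = 11440/2107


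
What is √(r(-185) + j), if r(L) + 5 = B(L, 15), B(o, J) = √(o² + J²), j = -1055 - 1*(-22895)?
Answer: √(21835 + 5*√1378) ≈ 148.39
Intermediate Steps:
j = 21840 (j = -1055 + 22895 = 21840)
B(o, J) = √(J² + o²)
r(L) = -5 + √(225 + L²) (r(L) = -5 + √(15² + L²) = -5 + √(225 + L²))
√(r(-185) + j) = √((-5 + √(225 + (-185)²)) + 21840) = √((-5 + √(225 + 34225)) + 21840) = √((-5 + √34450) + 21840) = √((-5 + 5*√1378) + 21840) = √(21835 + 5*√1378)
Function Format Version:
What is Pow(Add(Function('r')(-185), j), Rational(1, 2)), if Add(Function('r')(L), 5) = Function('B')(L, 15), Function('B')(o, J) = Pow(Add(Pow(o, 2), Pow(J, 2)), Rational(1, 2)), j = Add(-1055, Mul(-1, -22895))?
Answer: Pow(Add(21835, Mul(5, Pow(1378, Rational(1, 2)))), Rational(1, 2)) ≈ 148.39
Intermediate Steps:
j = 21840 (j = Add(-1055, 22895) = 21840)
Function('B')(o, J) = Pow(Add(Pow(J, 2), Pow(o, 2)), Rational(1, 2))
Function('r')(L) = Add(-5, Pow(Add(225, Pow(L, 2)), Rational(1, 2))) (Function('r')(L) = Add(-5, Pow(Add(Pow(15, 2), Pow(L, 2)), Rational(1, 2))) = Add(-5, Pow(Add(225, Pow(L, 2)), Rational(1, 2))))
Pow(Add(Function('r')(-185), j), Rational(1, 2)) = Pow(Add(Add(-5, Pow(Add(225, Pow(-185, 2)), Rational(1, 2))), 21840), Rational(1, 2)) = Pow(Add(Add(-5, Pow(Add(225, 34225), Rational(1, 2))), 21840), Rational(1, 2)) = Pow(Add(Add(-5, Pow(34450, Rational(1, 2))), 21840), Rational(1, 2)) = Pow(Add(Add(-5, Mul(5, Pow(1378, Rational(1, 2)))), 21840), Rational(1, 2)) = Pow(Add(21835, Mul(5, Pow(1378, Rational(1, 2)))), Rational(1, 2))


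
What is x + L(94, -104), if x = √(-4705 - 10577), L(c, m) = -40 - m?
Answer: 64 + 3*I*√1698 ≈ 64.0 + 123.62*I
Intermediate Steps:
x = 3*I*√1698 (x = √(-15282) = 3*I*√1698 ≈ 123.62*I)
x + L(94, -104) = 3*I*√1698 + (-40 - 1*(-104)) = 3*I*√1698 + (-40 + 104) = 3*I*√1698 + 64 = 64 + 3*I*√1698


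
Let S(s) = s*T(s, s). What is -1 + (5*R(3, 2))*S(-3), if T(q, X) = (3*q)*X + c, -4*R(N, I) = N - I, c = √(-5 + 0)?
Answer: 401/4 + 15*I*√5/4 ≈ 100.25 + 8.3853*I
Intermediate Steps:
c = I*√5 (c = √(-5) = I*√5 ≈ 2.2361*I)
R(N, I) = -N/4 + I/4 (R(N, I) = -(N - I)/4 = -N/4 + I/4)
T(q, X) = I*√5 + 3*X*q (T(q, X) = (3*q)*X + I*√5 = 3*X*q + I*√5 = I*√5 + 3*X*q)
S(s) = s*(3*s² + I*√5) (S(s) = s*(I*√5 + 3*s*s) = s*(I*√5 + 3*s²) = s*(3*s² + I*√5))
-1 + (5*R(3, 2))*S(-3) = -1 + (5*(-¼*3 + (¼)*2))*(-3*(3*(-3)² + I*√5)) = -1 + (5*(-¾ + ½))*(-3*(3*9 + I*√5)) = -1 + (5*(-¼))*(-3*(27 + I*√5)) = -1 - 5*(-81 - 3*I*√5)/4 = -1 + (405/4 + 15*I*√5/4) = 401/4 + 15*I*√5/4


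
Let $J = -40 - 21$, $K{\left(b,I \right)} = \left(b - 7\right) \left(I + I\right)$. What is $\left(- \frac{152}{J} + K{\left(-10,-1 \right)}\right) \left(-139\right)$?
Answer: $- \frac{309414}{61} \approx -5072.4$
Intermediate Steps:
$K{\left(b,I \right)} = 2 I \left(-7 + b\right)$ ($K{\left(b,I \right)} = \left(-7 + b\right) 2 I = 2 I \left(-7 + b\right)$)
$J = -61$ ($J = -40 - 21 = -61$)
$\left(- \frac{152}{J} + K{\left(-10,-1 \right)}\right) \left(-139\right) = \left(- \frac{152}{-61} + 2 \left(-1\right) \left(-7 - 10\right)\right) \left(-139\right) = \left(\left(-152\right) \left(- \frac{1}{61}\right) + 2 \left(-1\right) \left(-17\right)\right) \left(-139\right) = \left(\frac{152}{61} + 34\right) \left(-139\right) = \frac{2226}{61} \left(-139\right) = - \frac{309414}{61}$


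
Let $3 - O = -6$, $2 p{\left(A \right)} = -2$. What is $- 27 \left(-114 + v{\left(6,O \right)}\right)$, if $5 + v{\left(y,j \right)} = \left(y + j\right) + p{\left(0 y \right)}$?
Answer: $2835$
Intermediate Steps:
$p{\left(A \right)} = -1$ ($p{\left(A \right)} = \frac{1}{2} \left(-2\right) = -1$)
$O = 9$ ($O = 3 - -6 = 3 + 6 = 9$)
$v{\left(y,j \right)} = -6 + j + y$ ($v{\left(y,j \right)} = -5 - \left(1 - j - y\right) = -5 + \left(-1 + j + y\right) = -6 + j + y$)
$- 27 \left(-114 + v{\left(6,O \right)}\right) = - 27 \left(-114 + \left(-6 + 9 + 6\right)\right) = - 27 \left(-114 + 9\right) = \left(-27\right) \left(-105\right) = 2835$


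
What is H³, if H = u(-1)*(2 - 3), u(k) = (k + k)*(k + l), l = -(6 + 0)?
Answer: -2744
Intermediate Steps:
l = -6 (l = -1*6 = -6)
u(k) = 2*k*(-6 + k) (u(k) = (k + k)*(k - 6) = (2*k)*(-6 + k) = 2*k*(-6 + k))
H = -14 (H = (2*(-1)*(-6 - 1))*(2 - 3) = (2*(-1)*(-7))*(-1) = 14*(-1) = -14)
H³ = (-14)³ = -2744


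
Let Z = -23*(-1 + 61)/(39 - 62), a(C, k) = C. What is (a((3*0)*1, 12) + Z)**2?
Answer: 3600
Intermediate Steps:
Z = 60 (Z = -23/((-23/60)) = -23/((-23*1/60)) = -23/(-23/60) = -23*(-60/23) = 60)
(a((3*0)*1, 12) + Z)**2 = ((3*0)*1 + 60)**2 = (0*1 + 60)**2 = (0 + 60)**2 = 60**2 = 3600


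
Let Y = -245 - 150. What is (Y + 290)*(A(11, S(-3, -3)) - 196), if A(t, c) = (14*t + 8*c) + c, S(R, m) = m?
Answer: 7245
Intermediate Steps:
Y = -395
A(t, c) = 9*c + 14*t (A(t, c) = (8*c + 14*t) + c = 9*c + 14*t)
(Y + 290)*(A(11, S(-3, -3)) - 196) = (-395 + 290)*((9*(-3) + 14*11) - 196) = -105*((-27 + 154) - 196) = -105*(127 - 196) = -105*(-69) = 7245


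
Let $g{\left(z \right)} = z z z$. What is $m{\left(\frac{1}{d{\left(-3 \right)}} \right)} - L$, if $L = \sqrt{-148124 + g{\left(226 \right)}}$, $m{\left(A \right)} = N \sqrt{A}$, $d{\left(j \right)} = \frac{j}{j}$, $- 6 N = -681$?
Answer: $\frac{227}{2} - 2 \sqrt{2848763} \approx -3262.2$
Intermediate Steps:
$N = \frac{227}{2}$ ($N = \left(- \frac{1}{6}\right) \left(-681\right) = \frac{227}{2} \approx 113.5$)
$d{\left(j \right)} = 1$
$g{\left(z \right)} = z^{3}$ ($g{\left(z \right)} = z^{2} z = z^{3}$)
$m{\left(A \right)} = \frac{227 \sqrt{A}}{2}$
$L = 2 \sqrt{2848763}$ ($L = \sqrt{-148124 + 226^{3}} = \sqrt{-148124 + 11543176} = \sqrt{11395052} = 2 \sqrt{2848763} \approx 3375.7$)
$m{\left(\frac{1}{d{\left(-3 \right)}} \right)} - L = \frac{227 \sqrt{1^{-1}}}{2} - 2 \sqrt{2848763} = \frac{227 \sqrt{1}}{2} - 2 \sqrt{2848763} = \frac{227}{2} \cdot 1 - 2 \sqrt{2848763} = \frac{227}{2} - 2 \sqrt{2848763}$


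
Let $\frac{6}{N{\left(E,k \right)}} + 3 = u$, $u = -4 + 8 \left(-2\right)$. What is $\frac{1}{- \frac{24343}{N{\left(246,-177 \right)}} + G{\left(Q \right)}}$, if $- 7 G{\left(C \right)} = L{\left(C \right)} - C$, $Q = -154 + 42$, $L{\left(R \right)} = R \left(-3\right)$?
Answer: $\frac{6}{559505} \approx 1.0724 \cdot 10^{-5}$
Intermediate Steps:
$L{\left(R \right)} = - 3 R$
$u = -20$ ($u = -4 - 16 = -20$)
$N{\left(E,k \right)} = - \frac{6}{23}$ ($N{\left(E,k \right)} = \frac{6}{-3 - 20} = \frac{6}{-23} = 6 \left(- \frac{1}{23}\right) = - \frac{6}{23}$)
$Q = -112$
$G{\left(C \right)} = \frac{4 C}{7}$ ($G{\left(C \right)} = - \frac{- 3 C - C}{7} = - \frac{\left(-4\right) C}{7} = \frac{4 C}{7}$)
$\frac{1}{- \frac{24343}{N{\left(246,-177 \right)}} + G{\left(Q \right)}} = \frac{1}{- \frac{24343}{- \frac{6}{23}} + \frac{4}{7} \left(-112\right)} = \frac{1}{\left(-24343\right) \left(- \frac{23}{6}\right) - 64} = \frac{1}{\frac{559889}{6} - 64} = \frac{1}{\frac{559505}{6}} = \frac{6}{559505}$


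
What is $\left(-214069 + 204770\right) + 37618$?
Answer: $28319$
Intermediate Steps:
$\left(-214069 + 204770\right) + 37618 = -9299 + 37618 = 28319$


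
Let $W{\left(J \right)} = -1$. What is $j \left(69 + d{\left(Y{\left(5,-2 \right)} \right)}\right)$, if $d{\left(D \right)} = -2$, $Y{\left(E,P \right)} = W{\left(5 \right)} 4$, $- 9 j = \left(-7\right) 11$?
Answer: $\frac{5159}{9} \approx 573.22$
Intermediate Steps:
$j = \frac{77}{9}$ ($j = - \frac{\left(-7\right) 11}{9} = \left(- \frac{1}{9}\right) \left(-77\right) = \frac{77}{9} \approx 8.5556$)
$Y{\left(E,P \right)} = -4$ ($Y{\left(E,P \right)} = \left(-1\right) 4 = -4$)
$j \left(69 + d{\left(Y{\left(5,-2 \right)} \right)}\right) = \frac{77 \left(69 - 2\right)}{9} = \frac{77}{9} \cdot 67 = \frac{5159}{9}$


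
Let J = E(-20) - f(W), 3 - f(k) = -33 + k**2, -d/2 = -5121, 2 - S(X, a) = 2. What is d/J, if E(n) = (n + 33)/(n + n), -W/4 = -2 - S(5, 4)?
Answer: 45520/123 ≈ 370.08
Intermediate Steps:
S(X, a) = 0 (S(X, a) = 2 - 1*2 = 2 - 2 = 0)
d = 10242 (d = -2*(-5121) = 10242)
W = 8 (W = -4*(-2 - 1*0) = -4*(-2 + 0) = -4*(-2) = 8)
E(n) = (33 + n)/(2*n) (E(n) = (33 + n)/((2*n)) = (33 + n)*(1/(2*n)) = (33 + n)/(2*n))
f(k) = 36 - k**2 (f(k) = 3 - (-33 + k**2) = 3 + (33 - k**2) = 36 - k**2)
J = 1107/40 (J = (1/2)*(33 - 20)/(-20) - (36 - 1*8**2) = (1/2)*(-1/20)*13 - (36 - 1*64) = -13/40 - (36 - 64) = -13/40 - 1*(-28) = -13/40 + 28 = 1107/40 ≈ 27.675)
d/J = 10242/(1107/40) = 10242*(40/1107) = 45520/123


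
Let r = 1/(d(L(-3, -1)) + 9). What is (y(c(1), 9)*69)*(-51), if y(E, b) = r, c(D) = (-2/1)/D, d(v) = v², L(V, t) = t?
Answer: -3519/10 ≈ -351.90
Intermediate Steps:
c(D) = -2/D (c(D) = (-2*1)/D = -2/D)
r = ⅒ (r = 1/((-1)² + 9) = 1/(1 + 9) = 1/10 = ⅒ ≈ 0.10000)
y(E, b) = ⅒
(y(c(1), 9)*69)*(-51) = ((⅒)*69)*(-51) = (69/10)*(-51) = -3519/10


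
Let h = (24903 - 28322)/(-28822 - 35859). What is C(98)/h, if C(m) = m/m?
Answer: 64681/3419 ≈ 18.918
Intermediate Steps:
C(m) = 1
h = 3419/64681 (h = -3419/(-64681) = -3419*(-1/64681) = 3419/64681 ≈ 0.052859)
C(98)/h = 1/(3419/64681) = 1*(64681/3419) = 64681/3419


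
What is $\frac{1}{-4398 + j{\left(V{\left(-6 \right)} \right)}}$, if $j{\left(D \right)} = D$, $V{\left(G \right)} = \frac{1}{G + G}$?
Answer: $- \frac{12}{52777} \approx -0.00022737$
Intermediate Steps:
$V{\left(G \right)} = \frac{1}{2 G}$
$\frac{1}{-4398 + j{\left(V{\left(-6 \right)} \right)}} = \frac{1}{-4398 + \frac{1}{2 \left(-6\right)}} = \frac{1}{-4398 + \frac{1}{2} \left(- \frac{1}{6}\right)} = \frac{1}{-4398 - \frac{1}{12}} = \frac{1}{- \frac{52777}{12}} = - \frac{12}{52777}$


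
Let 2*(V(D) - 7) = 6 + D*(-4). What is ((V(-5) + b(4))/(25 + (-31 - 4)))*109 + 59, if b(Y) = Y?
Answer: -1013/5 ≈ -202.60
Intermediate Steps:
V(D) = 10 - 2*D (V(D) = 7 + (6 + D*(-4))/2 = 7 + (6 - 4*D)/2 = 7 + (3 - 2*D) = 10 - 2*D)
((V(-5) + b(4))/(25 + (-31 - 4)))*109 + 59 = (((10 - 2*(-5)) + 4)/(25 + (-31 - 4)))*109 + 59 = (((10 + 10) + 4)/(25 - 35))*109 + 59 = ((20 + 4)/(-10))*109 + 59 = (24*(-⅒))*109 + 59 = -12/5*109 + 59 = -1308/5 + 59 = -1013/5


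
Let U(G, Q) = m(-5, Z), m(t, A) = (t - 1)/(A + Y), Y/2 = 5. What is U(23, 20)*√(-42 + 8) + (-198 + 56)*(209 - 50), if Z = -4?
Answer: -22578 - I*√34 ≈ -22578.0 - 5.831*I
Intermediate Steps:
Y = 10 (Y = 2*5 = 10)
m(t, A) = (-1 + t)/(10 + A) (m(t, A) = (t - 1)/(A + 10) = (-1 + t)/(10 + A))
U(G, Q) = -1 (U(G, Q) = (-1 - 5)/(10 - 4) = -6/6 = (⅙)*(-6) = -1)
U(23, 20)*√(-42 + 8) + (-198 + 56)*(209 - 50) = -√(-42 + 8) + (-198 + 56)*(209 - 50) = -√(-34) - 142*159 = -I*√34 - 22578 = -22578 - I*√34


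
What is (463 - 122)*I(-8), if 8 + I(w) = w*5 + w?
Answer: -19096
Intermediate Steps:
I(w) = -8 + 6*w (I(w) = -8 + (w*5 + w) = -8 + (5*w + w) = -8 + 6*w)
(463 - 122)*I(-8) = (463 - 122)*(-8 + 6*(-8)) = 341*(-8 - 48) = 341*(-56) = -19096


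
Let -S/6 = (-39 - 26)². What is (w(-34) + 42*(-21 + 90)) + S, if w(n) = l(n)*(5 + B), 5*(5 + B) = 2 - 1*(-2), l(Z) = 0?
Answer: -22452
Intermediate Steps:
S = -25350 (S = -6*(-39 - 26)² = -6*(-65)² = -6*4225 = -25350)
B = -21/5 (B = -5 + (2 - 1*(-2))/5 = -5 + (2 + 2)/5 = -5 + (⅕)*4 = -5 + ⅘ = -21/5 ≈ -4.2000)
w(n) = 0 (w(n) = 0*(5 - 21/5) = 0*(⅘) = 0)
(w(-34) + 42*(-21 + 90)) + S = (0 + 42*(-21 + 90)) - 25350 = (0 + 42*69) - 25350 = (0 + 2898) - 25350 = 2898 - 25350 = -22452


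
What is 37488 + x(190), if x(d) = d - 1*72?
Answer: 37606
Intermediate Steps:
x(d) = -72 + d (x(d) = d - 72 = -72 + d)
37488 + x(190) = 37488 + (-72 + 190) = 37488 + 118 = 37606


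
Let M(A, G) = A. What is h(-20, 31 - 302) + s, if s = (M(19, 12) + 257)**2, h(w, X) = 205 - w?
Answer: 76401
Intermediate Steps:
s = 76176 (s = (19 + 257)**2 = 276**2 = 76176)
h(-20, 31 - 302) + s = (205 - 1*(-20)) + 76176 = (205 + 20) + 76176 = 225 + 76176 = 76401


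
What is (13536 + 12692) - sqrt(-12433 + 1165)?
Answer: 26228 - 6*I*sqrt(313) ≈ 26228.0 - 106.15*I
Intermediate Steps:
(13536 + 12692) - sqrt(-12433 + 1165) = 26228 - sqrt(-11268) = 26228 - 6*I*sqrt(313)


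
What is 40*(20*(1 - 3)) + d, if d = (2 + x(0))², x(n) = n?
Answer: -1596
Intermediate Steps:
d = 4 (d = (2 + 0)² = 2² = 4)
40*(20*(1 - 3)) + d = 40*(20*(1 - 3)) + 4 = 40*(20*(-2)) + 4 = 40*(-40) + 4 = -1600 + 4 = -1596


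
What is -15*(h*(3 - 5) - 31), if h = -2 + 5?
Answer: 555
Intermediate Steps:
h = 3
-15*(h*(3 - 5) - 31) = -15*(3*(3 - 5) - 31) = -15*(3*(-2) - 31) = -15*(-6 - 31) = -15*(-37) = 555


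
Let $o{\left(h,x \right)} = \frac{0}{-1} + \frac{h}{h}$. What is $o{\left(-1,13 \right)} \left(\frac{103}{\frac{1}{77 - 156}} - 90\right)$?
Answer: $-8227$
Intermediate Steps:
$o{\left(h,x \right)} = 1$ ($o{\left(h,x \right)} = 0 \left(-1\right) + 1 = 0 + 1 = 1$)
$o{\left(-1,13 \right)} \left(\frac{103}{\frac{1}{77 - 156}} - 90\right) = 1 \left(\frac{103}{\frac{1}{77 - 156}} - 90\right) = 1 \left(\frac{103}{\frac{1}{-79}} - 90\right) = 1 \left(\frac{103}{- \frac{1}{79}} - 90\right) = 1 \left(103 \left(-79\right) - 90\right) = 1 \left(-8137 - 90\right) = 1 \left(-8227\right) = -8227$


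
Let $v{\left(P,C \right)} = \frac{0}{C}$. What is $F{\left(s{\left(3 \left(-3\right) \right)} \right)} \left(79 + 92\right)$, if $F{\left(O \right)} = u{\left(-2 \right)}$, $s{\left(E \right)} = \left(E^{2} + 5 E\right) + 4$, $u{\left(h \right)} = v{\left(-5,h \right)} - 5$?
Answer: $-855$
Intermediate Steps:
$v{\left(P,C \right)} = 0$
$u{\left(h \right)} = -5$ ($u{\left(h \right)} = 0 - 5 = -5$)
$s{\left(E \right)} = 4 + E^{2} + 5 E$
$F{\left(O \right)} = -5$
$F{\left(s{\left(3 \left(-3\right) \right)} \right)} \left(79 + 92\right) = - 5 \left(79 + 92\right) = \left(-5\right) 171 = -855$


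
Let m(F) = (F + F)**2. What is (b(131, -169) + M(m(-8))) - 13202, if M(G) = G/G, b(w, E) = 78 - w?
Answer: -13254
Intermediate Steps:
m(F) = 4*F**2 (m(F) = (2*F)**2 = 4*F**2)
M(G) = 1
(b(131, -169) + M(m(-8))) - 13202 = ((78 - 1*131) + 1) - 13202 = ((78 - 131) + 1) - 13202 = (-53 + 1) - 13202 = -52 - 13202 = -13254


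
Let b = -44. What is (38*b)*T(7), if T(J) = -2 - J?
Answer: 15048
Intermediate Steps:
(38*b)*T(7) = (38*(-44))*(-2 - 1*7) = -1672*(-2 - 7) = -1672*(-9) = 15048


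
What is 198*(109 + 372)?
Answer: 95238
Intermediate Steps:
198*(109 + 372) = 198*481 = 95238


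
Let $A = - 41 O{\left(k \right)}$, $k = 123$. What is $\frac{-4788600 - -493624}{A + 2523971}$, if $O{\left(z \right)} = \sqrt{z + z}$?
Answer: $- \frac{10840394869696}{6370429195315} - \frac{176094016 \sqrt{246}}{6370429195315} \approx -1.7021$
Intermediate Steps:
$O{\left(z \right)} = \sqrt{2} \sqrt{z}$ ($O{\left(z \right)} = \sqrt{2 z} = \sqrt{2} \sqrt{z}$)
$A = - 41 \sqrt{246}$ ($A = - 41 \sqrt{2} \sqrt{123} = - 41 \sqrt{246} \approx -643.06$)
$\frac{-4788600 - -493624}{A + 2523971} = \frac{-4788600 - -493624}{- 41 \sqrt{246} + 2523971} = \frac{-4788600 + \left(-1704732 + 2198356\right)}{2523971 - 41 \sqrt{246}} = \frac{-4788600 + 493624}{2523971 - 41 \sqrt{246}} = - \frac{4294976}{2523971 - 41 \sqrt{246}}$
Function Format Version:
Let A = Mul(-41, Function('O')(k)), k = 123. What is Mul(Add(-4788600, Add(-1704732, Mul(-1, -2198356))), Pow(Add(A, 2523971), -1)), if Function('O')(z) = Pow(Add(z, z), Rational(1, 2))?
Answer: Add(Rational(-10840394869696, 6370429195315), Mul(Rational(-176094016, 6370429195315), Pow(246, Rational(1, 2)))) ≈ -1.7021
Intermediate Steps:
Function('O')(z) = Mul(Pow(2, Rational(1, 2)), Pow(z, Rational(1, 2))) (Function('O')(z) = Pow(Mul(2, z), Rational(1, 2)) = Mul(Pow(2, Rational(1, 2)), Pow(z, Rational(1, 2))))
A = Mul(-41, Pow(246, Rational(1, 2))) (A = Mul(-41, Mul(Pow(2, Rational(1, 2)), Pow(123, Rational(1, 2)))) = Mul(-41, Pow(246, Rational(1, 2))) ≈ -643.06)
Mul(Add(-4788600, Add(-1704732, Mul(-1, -2198356))), Pow(Add(A, 2523971), -1)) = Mul(Add(-4788600, Add(-1704732, Mul(-1, -2198356))), Pow(Add(Mul(-41, Pow(246, Rational(1, 2))), 2523971), -1)) = Mul(Add(-4788600, Add(-1704732, 2198356)), Pow(Add(2523971, Mul(-41, Pow(246, Rational(1, 2)))), -1)) = Mul(Add(-4788600, 493624), Pow(Add(2523971, Mul(-41, Pow(246, Rational(1, 2)))), -1)) = Mul(-4294976, Pow(Add(2523971, Mul(-41, Pow(246, Rational(1, 2)))), -1))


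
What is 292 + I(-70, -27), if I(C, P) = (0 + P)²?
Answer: 1021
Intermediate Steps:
I(C, P) = P²
292 + I(-70, -27) = 292 + (-27)² = 292 + 729 = 1021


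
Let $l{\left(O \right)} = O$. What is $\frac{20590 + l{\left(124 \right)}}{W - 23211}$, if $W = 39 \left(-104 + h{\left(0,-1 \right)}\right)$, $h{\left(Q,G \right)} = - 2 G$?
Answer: $- \frac{20714}{27189} \approx -0.76185$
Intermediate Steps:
$W = -3978$ ($W = 39 \left(-104 - -2\right) = 39 \left(-104 + 2\right) = 39 \left(-102\right) = -3978$)
$\frac{20590 + l{\left(124 \right)}}{W - 23211} = \frac{20590 + 124}{-3978 - 23211} = \frac{20714}{-27189} = 20714 \left(- \frac{1}{27189}\right) = - \frac{20714}{27189}$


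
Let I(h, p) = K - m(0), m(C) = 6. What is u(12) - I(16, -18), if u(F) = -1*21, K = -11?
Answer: -4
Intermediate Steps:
u(F) = -21
I(h, p) = -17 (I(h, p) = -11 - 1*6 = -11 - 6 = -17)
u(12) - I(16, -18) = -21 - 1*(-17) = -21 + 17 = -4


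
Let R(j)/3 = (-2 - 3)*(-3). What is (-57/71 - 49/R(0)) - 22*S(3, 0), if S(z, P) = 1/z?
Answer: -29474/3195 ≈ -9.2250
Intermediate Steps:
R(j) = 45 (R(j) = 3*((-2 - 3)*(-3)) = 3*(-5*(-3)) = 3*15 = 45)
(-57/71 - 49/R(0)) - 22*S(3, 0) = (-57/71 - 49/45) - 22/3 = -6044/3195 - 22/3 = -29474/3195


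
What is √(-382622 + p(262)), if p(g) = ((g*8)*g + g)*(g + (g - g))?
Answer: √143563846 ≈ 11982.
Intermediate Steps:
p(g) = g*(g + 8*g²) (p(g) = ((8*g)*g + g)*(g + 0) = (8*g² + g)*g = (g + 8*g²)*g = g*(g + 8*g²))
√(-382622 + p(262)) = √(-382622 + 262²*(1 + 8*262)) = √(-382622 + 68644*(1 + 2096)) = √(-382622 + 68644*2097) = √(-382622 + 143946468) = √143563846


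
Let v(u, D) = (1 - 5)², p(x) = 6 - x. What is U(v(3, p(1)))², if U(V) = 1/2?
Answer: ¼ ≈ 0.25000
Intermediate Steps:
v(u, D) = 16 (v(u, D) = (-4)² = 16)
U(V) = ½ (U(V) = 1*(½) = ½)
U(v(3, p(1)))² = (½)² = ¼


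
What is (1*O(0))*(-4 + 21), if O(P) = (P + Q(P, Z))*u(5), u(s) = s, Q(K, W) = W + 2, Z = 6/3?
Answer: 340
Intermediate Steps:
Z = 2 (Z = 6*(1/3) = 2)
Q(K, W) = 2 + W
O(P) = 20 + 5*P (O(P) = (P + (2 + 2))*5 = (P + 4)*5 = (4 + P)*5 = 20 + 5*P)
(1*O(0))*(-4 + 21) = (1*(20 + 5*0))*(-4 + 21) = (1*(20 + 0))*17 = (1*20)*17 = 20*17 = 340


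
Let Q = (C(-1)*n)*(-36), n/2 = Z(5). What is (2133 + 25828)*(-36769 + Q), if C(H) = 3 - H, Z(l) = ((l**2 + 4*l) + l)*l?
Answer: -3041290009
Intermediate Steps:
Z(l) = l*(l**2 + 5*l) (Z(l) = (l**2 + 5*l)*l = l*(l**2 + 5*l))
n = 500 (n = 2*(5**2*(5 + 5)) = 2*(25*10) = 2*250 = 500)
Q = -72000 (Q = ((3 - 1*(-1))*500)*(-36) = ((3 + 1)*500)*(-36) = (4*500)*(-36) = 2000*(-36) = -72000)
(2133 + 25828)*(-36769 + Q) = (2133 + 25828)*(-36769 - 72000) = 27961*(-108769) = -3041290009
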